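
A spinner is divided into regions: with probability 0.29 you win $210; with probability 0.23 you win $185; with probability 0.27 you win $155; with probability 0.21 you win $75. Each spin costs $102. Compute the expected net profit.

59.05

E[payout] = 210·0.29 + 185·0.23 + 155·0.27 + 75·0.21
 = 60.9 + 42.55 + 41.85 + 15.75
 = 161.05
Net = 161.05 - 102 = 59.05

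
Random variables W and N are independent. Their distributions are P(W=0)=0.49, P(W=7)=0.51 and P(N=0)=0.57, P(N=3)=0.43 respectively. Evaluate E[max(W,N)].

4.2021

E[max(W,N)] = Σ_w Σ_n max(w,n) · P(W=w)P(N=n)
 = 0·0.2793 + 3·0.2107 + 7·0.2907 + 7·0.2193
 = 0 + 0.6321 + 2.0349 + 1.5351
 = 4.2021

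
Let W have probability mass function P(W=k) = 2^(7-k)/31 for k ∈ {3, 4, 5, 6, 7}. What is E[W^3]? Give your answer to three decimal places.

71.581

E[W^3] = Σ w^3·P(W=w)
 = 27·16/31 + 64·8/31 + 125·4/31 + 216·2/31 + 343·1/31
 = 432/31 + 512/31 + 500/31 + 432/31 + 343/31
 = 2219/31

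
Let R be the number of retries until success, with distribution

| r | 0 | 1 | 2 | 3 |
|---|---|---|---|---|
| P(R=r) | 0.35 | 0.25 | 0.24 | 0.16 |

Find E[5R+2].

8.05

E[5R+2] = Σ (5r+2)·P(R=r)
 = 2·0.35 + 7·0.25 + 12·0.24 + 17·0.16
 = 0.7 + 1.75 + 2.88 + 2.72
 = 8.05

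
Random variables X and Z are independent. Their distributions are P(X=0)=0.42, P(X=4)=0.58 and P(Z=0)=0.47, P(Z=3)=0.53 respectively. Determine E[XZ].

E[XZ] = Σ_x Σ_z xz · P(X=x)P(Z=z)
 = 0·0.1974 + 0·0.2226 + 0·0.2726 + 12·0.3074
 = 0 + 0 + 0 + 3.6888
 = 3.6888

3.6888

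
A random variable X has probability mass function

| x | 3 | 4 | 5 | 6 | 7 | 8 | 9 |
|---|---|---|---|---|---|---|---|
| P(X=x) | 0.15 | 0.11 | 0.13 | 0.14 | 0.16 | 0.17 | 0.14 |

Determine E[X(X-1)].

35.34

E[X(X-1)] = Σ x(x-1)·P(X=x)
 = 6·0.15 + 12·0.11 + 20·0.13 + 30·0.14 + 42·0.16 + 56·0.17 + 72·0.14
 = 0.9 + 1.32 + 2.6 + 4.2 + 6.72 + 9.52 + 10.08
 = 35.34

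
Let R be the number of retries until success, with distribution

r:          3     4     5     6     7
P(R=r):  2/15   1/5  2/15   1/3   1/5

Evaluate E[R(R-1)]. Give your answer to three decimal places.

E[R(R-1)] = Σ r(r-1)·P(R=r)
 = 6·2/15 + 12·1/5 + 20·2/15 + 30·1/3 + 42·1/5
 = 4/5 + 12/5 + 8/3 + 10 + 42/5
 = 364/15

24.267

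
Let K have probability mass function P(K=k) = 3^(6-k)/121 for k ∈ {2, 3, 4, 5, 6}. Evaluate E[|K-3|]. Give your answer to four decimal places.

0.8182

E[|K-3|] = Σ |k-3|·P(K=k)
 = 1·81/121 + 0·27/121 + 1·9/121 + 2·3/121 + 3·1/121
 = 81/121 + 0 + 9/121 + 6/121 + 3/121
 = 9/11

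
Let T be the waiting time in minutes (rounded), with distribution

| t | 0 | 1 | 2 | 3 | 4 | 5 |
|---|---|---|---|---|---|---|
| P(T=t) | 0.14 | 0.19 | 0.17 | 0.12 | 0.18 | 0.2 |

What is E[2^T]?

E[2^T] = Σ 2^t·P(T=t)
 = 1·0.14 + 2·0.19 + 4·0.17 + 8·0.12 + 16·0.18 + 32·0.2
 = 0.14 + 0.38 + 0.68 + 0.96 + 2.88 + 6.4
 = 11.44

11.44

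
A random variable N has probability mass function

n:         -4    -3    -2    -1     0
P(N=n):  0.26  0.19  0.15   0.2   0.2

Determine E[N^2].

6.67

E[N^2] = Σ n^2·P(N=n)
 = 16·0.26 + 9·0.19 + 4·0.15 + 1·0.2 + 0·0.2
 = 4.16 + 1.71 + 0.6 + 0.2 + 0
 = 6.67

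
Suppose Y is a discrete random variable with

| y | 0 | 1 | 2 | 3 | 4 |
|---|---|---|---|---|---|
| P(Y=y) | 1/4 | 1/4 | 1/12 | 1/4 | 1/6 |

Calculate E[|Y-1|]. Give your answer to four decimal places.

E[|Y-1|] = Σ |y-1|·P(Y=y)
 = 1·1/4 + 0·1/4 + 1·1/12 + 2·1/4 + 3·1/6
 = 1/4 + 0 + 1/12 + 1/2 + 1/2
 = 4/3

1.3333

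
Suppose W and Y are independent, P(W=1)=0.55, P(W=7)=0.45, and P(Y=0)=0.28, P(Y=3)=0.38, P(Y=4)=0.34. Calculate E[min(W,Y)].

E[min(W,Y)] = Σ_w Σ_y min(w,y) · P(W=w)P(Y=y)
 = 0·0.154 + 1·0.209 + 1·0.187 + 0·0.126 + 3·0.171 + 4·0.153
 = 0 + 0.209 + 0.187 + 0 + 0.513 + 0.612
 = 1.521

1.521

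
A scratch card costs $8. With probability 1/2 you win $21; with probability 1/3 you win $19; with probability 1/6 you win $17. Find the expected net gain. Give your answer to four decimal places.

11.6667

E[payout] = 21·1/2 + 19·1/3 + 17·1/6
 = 21/2 + 19/3 + 17/6
 = 59/3
Net = 59/3 - 8 = 35/3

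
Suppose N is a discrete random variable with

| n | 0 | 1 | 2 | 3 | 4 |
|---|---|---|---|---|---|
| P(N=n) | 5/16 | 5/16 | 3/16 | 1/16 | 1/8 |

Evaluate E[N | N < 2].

P(N < 2) = 5/16 + 5/16 = 5/8.
E[N | N < 2] = [0·5/16 + 1·5/16] / (5/8)
 = 5/16 / (5/8)
 = 1/2

0.5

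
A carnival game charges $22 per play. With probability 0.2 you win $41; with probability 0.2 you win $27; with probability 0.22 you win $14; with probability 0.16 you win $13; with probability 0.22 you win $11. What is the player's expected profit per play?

-0.82

E[payout] = 41·0.2 + 27·0.2 + 14·0.22 + 13·0.16 + 11·0.22
 = 8.2 + 5.4 + 3.08 + 2.08 + 2.42
 = 21.18
Net = 21.18 - 22 = -0.82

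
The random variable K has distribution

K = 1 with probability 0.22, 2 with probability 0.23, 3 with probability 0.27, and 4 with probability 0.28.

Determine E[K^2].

E[K^2] = Σ k^2·P(K=k)
 = 1·0.22 + 4·0.23 + 9·0.27 + 16·0.28
 = 0.22 + 0.92 + 2.43 + 4.48
 = 8.05

8.05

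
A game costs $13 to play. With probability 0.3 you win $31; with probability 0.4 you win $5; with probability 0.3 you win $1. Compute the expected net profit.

E[payout] = 31·0.3 + 5·0.4 + 1·0.3
 = 9.3 + 2 + 0.3
 = 11.6
Net = 11.6 - 13 = -1.4

-1.4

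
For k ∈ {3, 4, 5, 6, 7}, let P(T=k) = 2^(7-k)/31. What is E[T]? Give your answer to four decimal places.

3.8387

E[T] = Σ t·P(T=t)
 = 3·16/31 + 4·8/31 + 5·4/31 + 6·2/31 + 7·1/31
 = 48/31 + 32/31 + 20/31 + 12/31 + 7/31
 = 119/31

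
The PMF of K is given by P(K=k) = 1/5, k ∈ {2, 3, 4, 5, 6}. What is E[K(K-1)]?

E[K(K-1)] = Σ k(k-1)·P(K=k)
 = 2·1/5 + 6·1/5 + 12·1/5 + 20·1/5 + 30·1/5
 = 2/5 + 6/5 + 12/5 + 4 + 6
 = 14

14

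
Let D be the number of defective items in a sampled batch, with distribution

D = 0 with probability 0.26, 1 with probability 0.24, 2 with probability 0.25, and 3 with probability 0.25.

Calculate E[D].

E[D] = Σ d·P(D=d)
 = 0·0.26 + 1·0.24 + 2·0.25 + 3·0.25
 = 0 + 0.24 + 0.5 + 0.75
 = 1.49

1.49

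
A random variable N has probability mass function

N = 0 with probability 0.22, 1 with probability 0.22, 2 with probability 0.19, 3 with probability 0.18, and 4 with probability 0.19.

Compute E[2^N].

5.9

E[2^N] = Σ 2^n·P(N=n)
 = 1·0.22 + 2·0.22 + 4·0.19 + 8·0.18 + 16·0.19
 = 0.22 + 0.44 + 0.76 + 1.44 + 3.04
 = 5.9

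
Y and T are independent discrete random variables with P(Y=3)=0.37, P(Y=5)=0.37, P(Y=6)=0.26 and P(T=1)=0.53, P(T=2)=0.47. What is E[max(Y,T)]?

E[max(Y,T)] = Σ_y Σ_t max(y,t) · P(Y=y)P(T=t)
 = 3·0.1961 + 3·0.1739 + 5·0.1961 + 5·0.1739 + 6·0.1378 + 6·0.1222
 = 0.5883 + 0.5217 + 0.9805 + 0.8695 + 0.8268 + 0.7332
 = 4.52

4.52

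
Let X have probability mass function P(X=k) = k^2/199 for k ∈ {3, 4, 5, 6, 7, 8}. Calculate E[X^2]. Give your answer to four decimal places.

43.9950

E[X^2] = Σ x^2·P(X=x)
 = 9·9/199 + 16·16/199 + 25·25/199 + 36·36/199 + 49·49/199 + 64·64/199
 = 81/199 + 256/199 + 625/199 + 1296/199 + 2401/199 + 4096/199
 = 8755/199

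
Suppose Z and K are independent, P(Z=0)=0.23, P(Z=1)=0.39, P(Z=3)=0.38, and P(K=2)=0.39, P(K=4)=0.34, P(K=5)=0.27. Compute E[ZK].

E[ZK] = Σ_z Σ_k zk · P(Z=z)P(K=k)
 = 0·0.0897 + 0·0.0782 + 0·0.0621 + 2·0.1521 + 4·0.1326 + 5·0.1053 + 6·0.1482 + 12·0.1292 + 15·0.1026
 = 0 + 0 + 0 + 0.3042 + 0.5304 + 0.5265 + 0.8892 + 1.5504 + 1.539
 = 5.3397

5.3397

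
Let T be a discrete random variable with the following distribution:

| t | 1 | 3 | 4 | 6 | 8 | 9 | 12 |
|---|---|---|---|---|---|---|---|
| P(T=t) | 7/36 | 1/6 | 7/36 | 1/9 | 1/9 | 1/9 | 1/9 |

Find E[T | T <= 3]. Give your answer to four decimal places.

P(T <= 3) = 7/36 + 1/6 = 13/36.
E[T | T <= 3] = [1·7/36 + 3·1/6] / (13/36)
 = 25/36 / (13/36)
 = 25/13

1.9231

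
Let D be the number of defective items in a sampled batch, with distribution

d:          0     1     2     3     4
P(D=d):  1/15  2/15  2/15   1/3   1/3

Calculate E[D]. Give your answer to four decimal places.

E[D] = Σ d·P(D=d)
 = 0·1/15 + 1·2/15 + 2·2/15 + 3·1/3 + 4·1/3
 = 0 + 2/15 + 4/15 + 1 + 4/3
 = 41/15

2.7333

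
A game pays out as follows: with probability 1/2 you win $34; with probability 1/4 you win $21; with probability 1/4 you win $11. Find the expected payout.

25

E[payout] = 34·1/2 + 21·1/4 + 11·1/4
 = 17 + 21/4 + 11/4
 = 25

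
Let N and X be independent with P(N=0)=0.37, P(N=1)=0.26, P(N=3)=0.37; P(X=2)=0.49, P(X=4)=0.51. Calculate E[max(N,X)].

3.2013

E[max(N,X)] = Σ_n Σ_x max(n,x) · P(N=n)P(X=x)
 = 2·0.1813 + 4·0.1887 + 2·0.1274 + 4·0.1326 + 3·0.1813 + 4·0.1887
 = 0.3626 + 0.7548 + 0.2548 + 0.5304 + 0.5439 + 0.7548
 = 3.2013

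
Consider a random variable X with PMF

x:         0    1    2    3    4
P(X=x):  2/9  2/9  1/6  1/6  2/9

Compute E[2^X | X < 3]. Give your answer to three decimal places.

P(X < 3) = 2/9 + 2/9 + 1/6 = 11/18.
E[2^X | X < 3] = [1·2/9 + 2·2/9 + 4·1/6] / (11/18)
 = 4/3 / (11/18)
 = 24/11

2.182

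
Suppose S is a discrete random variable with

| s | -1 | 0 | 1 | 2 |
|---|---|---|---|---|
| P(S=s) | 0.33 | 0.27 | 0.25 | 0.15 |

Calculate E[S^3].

E[S^3] = Σ s^3·P(S=s)
 = (-1)·0.33 + 0·0.27 + 1·0.25 + 8·0.15
 = (-0.33) + 0 + 0.25 + 1.2
 = 1.12

1.12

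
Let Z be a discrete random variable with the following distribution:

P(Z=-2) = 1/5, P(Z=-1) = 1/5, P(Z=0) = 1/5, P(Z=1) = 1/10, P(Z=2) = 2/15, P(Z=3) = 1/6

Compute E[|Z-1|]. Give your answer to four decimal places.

1.6667

E[|Z-1|] = Σ |z-1|·P(Z=z)
 = 3·1/5 + 2·1/5 + 1·1/5 + 0·1/10 + 1·2/15 + 2·1/6
 = 3/5 + 2/5 + 1/5 + 0 + 2/15 + 1/3
 = 5/3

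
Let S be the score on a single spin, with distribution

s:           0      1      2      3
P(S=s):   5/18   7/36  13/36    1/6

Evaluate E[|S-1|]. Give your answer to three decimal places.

E[|S-1|] = Σ |s-1|·P(S=s)
 = 1·5/18 + 0·7/36 + 1·13/36 + 2·1/6
 = 5/18 + 0 + 13/36 + 1/3
 = 35/36

0.972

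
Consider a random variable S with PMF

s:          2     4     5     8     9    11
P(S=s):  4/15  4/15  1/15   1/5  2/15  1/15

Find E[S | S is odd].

P(S is odd) = 1/15 + 2/15 + 1/15 = 4/15.
E[S | S is odd] = [5·1/15 + 9·2/15 + 11·1/15] / (4/15)
 = 34/15 / (4/15)
 = 17/2

8.5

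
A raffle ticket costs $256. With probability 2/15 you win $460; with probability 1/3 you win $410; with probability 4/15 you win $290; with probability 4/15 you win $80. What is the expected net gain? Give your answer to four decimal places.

40.6667

E[payout] = 460·2/15 + 410·1/3 + 290·4/15 + 80·4/15
 = 184/3 + 410/3 + 232/3 + 64/3
 = 890/3
Net = 890/3 - 256 = 122/3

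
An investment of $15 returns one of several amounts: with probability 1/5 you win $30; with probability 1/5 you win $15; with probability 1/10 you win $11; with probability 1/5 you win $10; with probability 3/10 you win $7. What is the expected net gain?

E[payout] = 30·1/5 + 15·1/5 + 11·1/10 + 10·1/5 + 7·3/10
 = 6 + 3 + 11/10 + 2 + 21/10
 = 71/5
Net = 71/5 - 15 = -4/5

-0.8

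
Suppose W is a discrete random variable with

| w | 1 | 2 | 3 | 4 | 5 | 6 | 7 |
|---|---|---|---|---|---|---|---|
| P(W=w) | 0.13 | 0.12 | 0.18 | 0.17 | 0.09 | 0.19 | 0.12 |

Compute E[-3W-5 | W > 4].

P(W > 4) = 0.09 + 0.19 + 0.12 = 0.4.
E[-3W-5 | W > 4] = [(-20)·0.09 + (-23)·0.19 + (-26)·0.12] / 0.4
 = -9.29 / 0.4
 = -929/40

-23.225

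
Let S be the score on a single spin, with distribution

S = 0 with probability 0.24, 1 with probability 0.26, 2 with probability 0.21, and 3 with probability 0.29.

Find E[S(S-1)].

2.16

E[S(S-1)] = Σ s(s-1)·P(S=s)
 = 0·0.24 + 0·0.26 + 2·0.21 + 6·0.29
 = 0 + 0 + 0.42 + 1.74
 = 2.16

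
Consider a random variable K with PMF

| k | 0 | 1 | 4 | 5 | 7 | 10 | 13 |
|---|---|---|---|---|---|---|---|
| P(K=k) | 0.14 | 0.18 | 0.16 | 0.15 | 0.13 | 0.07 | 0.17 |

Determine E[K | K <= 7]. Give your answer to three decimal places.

3.263

P(K <= 7) = 0.14 + 0.18 + 0.16 + 0.15 + 0.13 = 0.76.
E[K | K <= 7] = [0·0.14 + 1·0.18 + 4·0.16 + 5·0.15 + 7·0.13] / 0.76
 = 2.48 / 0.76
 = 62/19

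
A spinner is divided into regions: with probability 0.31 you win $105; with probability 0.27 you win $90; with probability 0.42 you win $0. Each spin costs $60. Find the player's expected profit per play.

-3.15

E[payout] = 105·0.31 + 90·0.27 + 0·0.42
 = 32.55 + 24.3 + 0
 = 56.85
Net = 56.85 - 60 = -3.15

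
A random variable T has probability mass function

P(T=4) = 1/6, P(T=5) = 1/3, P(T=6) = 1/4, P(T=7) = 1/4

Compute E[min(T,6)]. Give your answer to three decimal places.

E[min(T,6)] = Σ min(t,6)·P(T=t)
 = 4·1/6 + 5·1/3 + 6·1/4 + 6·1/4
 = 2/3 + 5/3 + 3/2 + 3/2
 = 16/3

5.333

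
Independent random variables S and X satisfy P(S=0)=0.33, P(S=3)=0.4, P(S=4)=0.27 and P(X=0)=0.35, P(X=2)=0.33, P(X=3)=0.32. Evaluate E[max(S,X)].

E[max(S,X)] = Σ_s Σ_x max(s,x) · P(S=s)P(X=x)
 = 0·0.1155 + 2·0.1089 + 3·0.1056 + 3·0.14 + 3·0.132 + 3·0.128 + 4·0.0945 + 4·0.0891 + 4·0.0864
 = 0 + 0.2178 + 0.3168 + 0.42 + 0.396 + 0.384 + 0.378 + 0.3564 + 0.3456
 = 2.8146

2.8146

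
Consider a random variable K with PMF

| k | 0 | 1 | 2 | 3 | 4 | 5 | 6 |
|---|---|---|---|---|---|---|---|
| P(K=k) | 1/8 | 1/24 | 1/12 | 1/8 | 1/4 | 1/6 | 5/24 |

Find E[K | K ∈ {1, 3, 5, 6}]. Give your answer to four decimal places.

4.6154

P(K ∈ {1, 3, 5, 6}) = 1/24 + 1/8 + 1/6 + 5/24 = 13/24.
E[K | K ∈ {1, 3, 5, 6}] = [1·1/24 + 3·1/8 + 5·1/6 + 6·5/24] / (13/24)
 = 5/2 / (13/24)
 = 60/13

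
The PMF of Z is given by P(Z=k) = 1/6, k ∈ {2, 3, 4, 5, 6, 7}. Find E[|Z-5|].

E[|Z-5|] = Σ |z-5|·P(Z=z)
 = 3·1/6 + 2·1/6 + 1·1/6 + 0·1/6 + 1·1/6 + 2·1/6
 = 1/2 + 1/3 + 1/6 + 0 + 1/6 + 1/3
 = 3/2

1.5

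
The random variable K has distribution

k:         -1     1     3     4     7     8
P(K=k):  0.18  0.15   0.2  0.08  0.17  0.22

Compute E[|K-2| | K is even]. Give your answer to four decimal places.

P(K is even) = 0.08 + 0.22 = 0.3.
E[|K-2| | K is even] = [2·0.08 + 6·0.22] / 0.3
 = 1.48 / 0.3
 = 74/15

4.9333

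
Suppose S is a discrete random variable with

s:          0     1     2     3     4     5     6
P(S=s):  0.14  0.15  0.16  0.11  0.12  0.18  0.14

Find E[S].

3.02

E[S] = Σ s·P(S=s)
 = 0·0.14 + 1·0.15 + 2·0.16 + 3·0.11 + 4·0.12 + 5·0.18 + 6·0.14
 = 0 + 0.15 + 0.32 + 0.33 + 0.48 + 0.9 + 0.84
 = 3.02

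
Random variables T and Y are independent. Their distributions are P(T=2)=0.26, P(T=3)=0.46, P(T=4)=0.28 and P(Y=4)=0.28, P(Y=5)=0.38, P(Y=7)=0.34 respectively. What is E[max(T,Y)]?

E[max(T,Y)] = Σ_t Σ_y max(t,y) · P(T=t)P(Y=y)
 = 4·0.0728 + 5·0.0988 + 7·0.0884 + 4·0.1288 + 5·0.1748 + 7·0.1564 + 4·0.0784 + 5·0.1064 + 7·0.0952
 = 0.2912 + 0.494 + 0.6188 + 0.5152 + 0.874 + 1.0948 + 0.3136 + 0.532 + 0.6664
 = 5.4

5.4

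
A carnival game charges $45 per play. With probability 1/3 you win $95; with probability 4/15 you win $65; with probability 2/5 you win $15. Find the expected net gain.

E[payout] = 95·1/3 + 65·4/15 + 15·2/5
 = 95/3 + 52/3 + 6
 = 55
Net = 55 - 45 = 10

10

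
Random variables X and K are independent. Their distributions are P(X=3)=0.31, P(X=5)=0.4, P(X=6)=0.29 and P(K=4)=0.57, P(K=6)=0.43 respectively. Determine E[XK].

22.6962

E[XK] = Σ_x Σ_k xk · P(X=x)P(K=k)
 = 12·0.1767 + 18·0.1333 + 20·0.228 + 30·0.172 + 24·0.1653 + 36·0.1247
 = 2.1204 + 2.3994 + 4.56 + 5.16 + 3.9672 + 4.4892
 = 22.6962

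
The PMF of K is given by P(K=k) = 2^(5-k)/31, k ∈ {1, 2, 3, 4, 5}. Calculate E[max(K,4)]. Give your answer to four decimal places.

4.0323

E[max(K,4)] = Σ max(k,4)·P(K=k)
 = 4·16/31 + 4·8/31 + 4·4/31 + 4·2/31 + 5·1/31
 = 64/31 + 32/31 + 16/31 + 8/31 + 5/31
 = 125/31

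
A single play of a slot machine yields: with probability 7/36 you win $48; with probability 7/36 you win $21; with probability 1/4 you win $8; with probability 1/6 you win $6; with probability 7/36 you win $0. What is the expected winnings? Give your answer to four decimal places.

16.4167

E[payout] = 48·7/36 + 21·7/36 + 8·1/4 + 6·1/6 + 0·7/36
 = 28/3 + 49/12 + 2 + 1 + 0
 = 197/12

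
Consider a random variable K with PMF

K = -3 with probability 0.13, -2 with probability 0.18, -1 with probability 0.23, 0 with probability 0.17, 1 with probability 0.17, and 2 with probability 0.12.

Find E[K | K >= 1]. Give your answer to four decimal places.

P(K >= 1) = 0.17 + 0.12 = 0.29.
E[K | K >= 1] = [1·0.17 + 2·0.12] / 0.29
 = 0.41 / 0.29
 = 41/29

1.4138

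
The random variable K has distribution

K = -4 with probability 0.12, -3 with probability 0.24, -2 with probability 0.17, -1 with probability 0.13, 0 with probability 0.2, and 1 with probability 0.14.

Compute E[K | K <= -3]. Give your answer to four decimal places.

P(K <= -3) = 0.12 + 0.24 = 0.36.
E[K | K <= -3] = [(-4)·0.12 + (-3)·0.24] / 0.36
 = -1.2 / 0.36
 = -10/3

-3.3333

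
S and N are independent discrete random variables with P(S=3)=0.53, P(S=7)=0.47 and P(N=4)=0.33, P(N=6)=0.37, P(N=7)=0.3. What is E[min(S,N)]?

4.2408

E[min(S,N)] = Σ_s Σ_n min(s,n) · P(S=s)P(N=n)
 = 3·0.1749 + 3·0.1961 + 3·0.159 + 4·0.1551 + 6·0.1739 + 7·0.141
 = 0.5247 + 0.5883 + 0.477 + 0.6204 + 1.0434 + 0.987
 = 4.2408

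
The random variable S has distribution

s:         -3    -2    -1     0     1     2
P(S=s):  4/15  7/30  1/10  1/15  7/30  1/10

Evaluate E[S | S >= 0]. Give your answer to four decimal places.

P(S >= 0) = 1/15 + 7/30 + 1/10 = 2/5.
E[S | S >= 0] = [0·1/15 + 1·7/30 + 2·1/10] / (2/5)
 = 13/30 / (2/5)
 = 13/12

1.0833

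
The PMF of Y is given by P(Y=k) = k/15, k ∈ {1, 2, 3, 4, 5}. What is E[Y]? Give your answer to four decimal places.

3.6667

E[Y] = Σ y·P(Y=y)
 = 1·1/15 + 2·2/15 + 3·1/5 + 4·4/15 + 5·1/3
 = 1/15 + 4/15 + 3/5 + 16/15 + 5/3
 = 11/3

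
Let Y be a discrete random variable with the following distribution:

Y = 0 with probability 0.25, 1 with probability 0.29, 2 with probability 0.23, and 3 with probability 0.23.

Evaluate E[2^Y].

3.59

E[2^Y] = Σ 2^y·P(Y=y)
 = 1·0.25 + 2·0.29 + 4·0.23 + 8·0.23
 = 0.25 + 0.58 + 0.92 + 1.84
 = 3.59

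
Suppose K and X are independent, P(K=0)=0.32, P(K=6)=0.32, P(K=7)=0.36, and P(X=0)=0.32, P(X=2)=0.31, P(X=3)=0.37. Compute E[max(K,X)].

E[max(K,X)] = Σ_k Σ_x max(k,x) · P(K=k)P(X=x)
 = 0·0.1024 + 2·0.0992 + 3·0.1184 + 6·0.1024 + 6·0.0992 + 6·0.1184 + 7·0.1152 + 7·0.1116 + 7·0.1332
 = 0 + 0.1984 + 0.3552 + 0.6144 + 0.5952 + 0.7104 + 0.8064 + 0.7812 + 0.9324
 = 4.9936

4.9936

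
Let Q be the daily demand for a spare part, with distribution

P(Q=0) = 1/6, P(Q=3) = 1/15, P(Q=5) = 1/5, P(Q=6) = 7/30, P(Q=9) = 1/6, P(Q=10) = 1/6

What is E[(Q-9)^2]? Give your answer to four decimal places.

21.3667

E[(Q-9)^2] = Σ (q-9)^2·P(Q=q)
 = 81·1/6 + 36·1/15 + 16·1/5 + 9·7/30 + 0·1/6 + 1·1/6
 = 27/2 + 12/5 + 16/5 + 21/10 + 0 + 1/6
 = 641/30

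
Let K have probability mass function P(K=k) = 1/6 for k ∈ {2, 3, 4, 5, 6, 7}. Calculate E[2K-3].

E[2K-3] = Σ (2k-3)·P(K=k)
 = 1·1/6 + 3·1/6 + 5·1/6 + 7·1/6 + 9·1/6 + 11·1/6
 = 1/6 + 1/2 + 5/6 + 7/6 + 3/2 + 11/6
 = 6

6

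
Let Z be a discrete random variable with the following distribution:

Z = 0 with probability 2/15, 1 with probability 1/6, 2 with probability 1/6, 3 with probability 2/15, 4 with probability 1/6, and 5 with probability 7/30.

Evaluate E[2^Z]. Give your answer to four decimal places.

12.3333

E[2^Z] = Σ 2^z·P(Z=z)
 = 1·2/15 + 2·1/6 + 4·1/6 + 8·2/15 + 16·1/6 + 32·7/30
 = 2/15 + 1/3 + 2/3 + 16/15 + 8/3 + 112/15
 = 37/3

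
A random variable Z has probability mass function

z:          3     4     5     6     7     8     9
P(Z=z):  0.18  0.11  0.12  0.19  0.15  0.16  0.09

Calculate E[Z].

E[Z] = Σ z·P(Z=z)
 = 3·0.18 + 4·0.11 + 5·0.12 + 6·0.19 + 7·0.15 + 8·0.16 + 9·0.09
 = 0.54 + 0.44 + 0.6 + 1.14 + 1.05 + 1.28 + 0.81
 = 5.86

5.86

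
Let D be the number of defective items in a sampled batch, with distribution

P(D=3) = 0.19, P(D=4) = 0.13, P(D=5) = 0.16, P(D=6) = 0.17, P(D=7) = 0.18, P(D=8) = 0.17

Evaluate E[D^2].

33.61

E[D^2] = Σ d^2·P(D=d)
 = 9·0.19 + 16·0.13 + 25·0.16 + 36·0.17 + 49·0.18 + 64·0.17
 = 1.71 + 2.08 + 4 + 6.12 + 8.82 + 10.88
 = 33.61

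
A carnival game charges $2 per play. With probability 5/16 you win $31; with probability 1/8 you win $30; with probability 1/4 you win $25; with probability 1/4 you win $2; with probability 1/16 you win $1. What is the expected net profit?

18.25

E[payout] = 31·5/16 + 30·1/8 + 25·1/4 + 2·1/4 + 1·1/16
 = 155/16 + 15/4 + 25/4 + 1/2 + 1/16
 = 81/4
Net = 81/4 - 2 = 73/4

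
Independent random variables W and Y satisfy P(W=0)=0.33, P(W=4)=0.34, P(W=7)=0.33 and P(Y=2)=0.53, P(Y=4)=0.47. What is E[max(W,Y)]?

4.6402

E[max(W,Y)] = Σ_w Σ_y max(w,y) · P(W=w)P(Y=y)
 = 2·0.1749 + 4·0.1551 + 4·0.1802 + 4·0.1598 + 7·0.1749 + 7·0.1551
 = 0.3498 + 0.6204 + 0.7208 + 0.6392 + 1.2243 + 1.0857
 = 4.6402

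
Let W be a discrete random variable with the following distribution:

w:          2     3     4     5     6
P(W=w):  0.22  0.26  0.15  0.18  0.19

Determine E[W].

E[W] = Σ w·P(W=w)
 = 2·0.22 + 3·0.26 + 4·0.15 + 5·0.18 + 6·0.19
 = 0.44 + 0.78 + 0.6 + 0.9 + 1.14
 = 3.86

3.86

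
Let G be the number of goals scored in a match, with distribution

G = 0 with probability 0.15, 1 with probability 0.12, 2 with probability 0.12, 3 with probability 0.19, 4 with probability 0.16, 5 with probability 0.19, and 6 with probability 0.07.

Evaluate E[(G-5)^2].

7.74

E[(G-5)^2] = Σ (g-5)^2·P(G=g)
 = 25·0.15 + 16·0.12 + 9·0.12 + 4·0.19 + 1·0.16 + 0·0.19 + 1·0.07
 = 3.75 + 1.92 + 1.08 + 0.76 + 0.16 + 0 + 0.07
 = 7.74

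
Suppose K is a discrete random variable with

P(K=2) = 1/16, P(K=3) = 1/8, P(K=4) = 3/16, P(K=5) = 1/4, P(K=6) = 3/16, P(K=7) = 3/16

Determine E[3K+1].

15.8125

E[3K+1] = Σ (3k+1)·P(K=k)
 = 7·1/16 + 10·1/8 + 13·3/16 + 16·1/4 + 19·3/16 + 22·3/16
 = 7/16 + 5/4 + 39/16 + 4 + 57/16 + 33/8
 = 253/16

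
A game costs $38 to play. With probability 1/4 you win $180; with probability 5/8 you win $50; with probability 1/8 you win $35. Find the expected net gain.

E[payout] = 180·1/4 + 50·5/8 + 35·1/8
 = 45 + 125/4 + 35/8
 = 645/8
Net = 645/8 - 38 = 341/8

42.625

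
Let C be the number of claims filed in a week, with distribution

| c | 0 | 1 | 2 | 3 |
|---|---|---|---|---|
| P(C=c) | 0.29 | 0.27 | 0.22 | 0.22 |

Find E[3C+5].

9.11

E[3C+5] = Σ (3c+5)·P(C=c)
 = 5·0.29 + 8·0.27 + 11·0.22 + 14·0.22
 = 1.45 + 2.16 + 2.42 + 3.08
 = 9.11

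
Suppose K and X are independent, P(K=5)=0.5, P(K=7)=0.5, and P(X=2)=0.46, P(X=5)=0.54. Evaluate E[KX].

E[KX] = Σ_k Σ_x kx · P(K=k)P(X=x)
 = 10·0.23 + 25·0.27 + 14·0.23 + 35·0.27
 = 2.3 + 6.75 + 3.22 + 9.45
 = 21.72

21.72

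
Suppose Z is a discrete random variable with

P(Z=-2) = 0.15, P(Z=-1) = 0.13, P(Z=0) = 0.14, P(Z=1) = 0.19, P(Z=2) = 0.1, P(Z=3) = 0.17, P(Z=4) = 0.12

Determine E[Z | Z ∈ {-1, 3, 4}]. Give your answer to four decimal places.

2.0476

P(Z ∈ {-1, 3, 4}) = 0.13 + 0.17 + 0.12 = 0.42.
E[Z | Z ∈ {-1, 3, 4}] = [(-1)·0.13 + 3·0.17 + 4·0.12] / 0.42
 = 0.86 / 0.42
 = 43/21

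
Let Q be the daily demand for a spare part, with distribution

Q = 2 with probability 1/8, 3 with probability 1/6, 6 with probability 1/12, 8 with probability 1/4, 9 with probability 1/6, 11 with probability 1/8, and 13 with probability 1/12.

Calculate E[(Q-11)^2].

E[(Q-11)^2] = Σ (q-11)^2·P(Q=q)
 = 81·1/8 + 64·1/6 + 25·1/12 + 9·1/4 + 4·1/6 + 0·1/8 + 4·1/12
 = 81/8 + 32/3 + 25/12 + 9/4 + 2/3 + 0 + 1/3
 = 209/8

26.125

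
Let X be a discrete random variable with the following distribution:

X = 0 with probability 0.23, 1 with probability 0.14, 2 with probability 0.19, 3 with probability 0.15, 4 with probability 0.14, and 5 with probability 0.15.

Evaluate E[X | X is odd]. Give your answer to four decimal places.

P(X is odd) = 0.14 + 0.15 + 0.15 = 0.44.
E[X | X is odd] = [1·0.14 + 3·0.15 + 5·0.15] / 0.44
 = 1.34 / 0.44
 = 67/22

3.0455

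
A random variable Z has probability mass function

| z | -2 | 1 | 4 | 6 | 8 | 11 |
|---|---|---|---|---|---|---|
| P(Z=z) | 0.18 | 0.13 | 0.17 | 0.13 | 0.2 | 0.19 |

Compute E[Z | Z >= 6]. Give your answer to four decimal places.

8.5962

P(Z >= 6) = 0.13 + 0.2 + 0.19 = 0.52.
E[Z | Z >= 6] = [6·0.13 + 8·0.2 + 11·0.19] / 0.52
 = 4.47 / 0.52
 = 447/52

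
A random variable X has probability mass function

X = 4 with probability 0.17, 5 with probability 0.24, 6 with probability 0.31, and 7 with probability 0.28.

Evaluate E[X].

5.7

E[X] = Σ x·P(X=x)
 = 4·0.17 + 5·0.24 + 6·0.31 + 7·0.28
 = 0.68 + 1.2 + 1.86 + 1.96
 = 5.7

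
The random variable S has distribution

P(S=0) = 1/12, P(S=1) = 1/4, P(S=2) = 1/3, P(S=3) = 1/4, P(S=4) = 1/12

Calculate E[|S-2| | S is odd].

1

P(S is odd) = 1/4 + 1/4 = 1/2.
E[|S-2| | S is odd] = [1·1/4 + 1·1/4] / (1/2)
 = 1/2 / (1/2)
 = 1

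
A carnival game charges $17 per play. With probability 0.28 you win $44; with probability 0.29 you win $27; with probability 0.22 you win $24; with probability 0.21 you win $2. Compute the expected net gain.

E[payout] = 44·0.28 + 27·0.29 + 24·0.22 + 2·0.21
 = 12.32 + 7.83 + 5.28 + 0.42
 = 25.85
Net = 25.85 - 17 = 8.85

8.85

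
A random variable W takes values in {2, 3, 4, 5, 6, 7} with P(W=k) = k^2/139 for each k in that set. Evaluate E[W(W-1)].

E[W(W-1)] = Σ w(w-1)·P(W=w)
 = 2·4/139 + 6·9/139 + 12·16/139 + 20·25/139 + 30·36/139 + 42·49/139
 = 8/139 + 54/139 + 192/139 + 500/139 + 1080/139 + 2058/139
 = 28

28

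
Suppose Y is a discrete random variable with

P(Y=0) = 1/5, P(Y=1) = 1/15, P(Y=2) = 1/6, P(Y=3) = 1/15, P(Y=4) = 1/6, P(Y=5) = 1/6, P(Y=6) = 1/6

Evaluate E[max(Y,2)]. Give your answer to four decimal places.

E[max(Y,2)] = Σ max(y,2)·P(Y=y)
 = 2·1/5 + 2·1/15 + 2·1/6 + 3·1/15 + 4·1/6 + 5·1/6 + 6·1/6
 = 2/5 + 2/15 + 1/3 + 1/5 + 2/3 + 5/6 + 1
 = 107/30

3.5667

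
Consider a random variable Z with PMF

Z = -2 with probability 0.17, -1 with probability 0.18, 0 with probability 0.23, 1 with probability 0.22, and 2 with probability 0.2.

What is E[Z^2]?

E[Z^2] = Σ z^2·P(Z=z)
 = 4·0.17 + 1·0.18 + 0·0.23 + 1·0.22 + 4·0.2
 = 0.68 + 0.18 + 0 + 0.22 + 0.8
 = 1.88

1.88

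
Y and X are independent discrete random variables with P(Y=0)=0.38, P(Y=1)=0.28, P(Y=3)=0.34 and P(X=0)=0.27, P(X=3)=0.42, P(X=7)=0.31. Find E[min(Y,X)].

E[min(Y,X)] = Σ_y Σ_x min(y,x) · P(Y=y)P(X=x)
 = 0·0.1026 + 0·0.1596 + 0·0.1178 + 0·0.0756 + 1·0.1176 + 1·0.0868 + 0·0.0918 + 3·0.1428 + 3·0.1054
 = 0 + 0 + 0 + 0 + 0.1176 + 0.0868 + 0 + 0.4284 + 0.3162
 = 0.949

0.949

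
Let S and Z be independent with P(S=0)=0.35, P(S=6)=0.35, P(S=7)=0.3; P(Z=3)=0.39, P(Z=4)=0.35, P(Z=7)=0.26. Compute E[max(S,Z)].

5.8275

E[max(S,Z)] = Σ_s Σ_z max(s,z) · P(S=s)P(Z=z)
 = 3·0.1365 + 4·0.1225 + 7·0.091 + 6·0.1365 + 6·0.1225 + 7·0.091 + 7·0.117 + 7·0.105 + 7·0.078
 = 0.4095 + 0.49 + 0.637 + 0.819 + 0.735 + 0.637 + 0.819 + 0.735 + 0.546
 = 5.8275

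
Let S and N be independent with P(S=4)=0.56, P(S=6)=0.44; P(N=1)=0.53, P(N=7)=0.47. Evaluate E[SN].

18.6416

E[SN] = Σ_s Σ_n sn · P(S=s)P(N=n)
 = 4·0.2968 + 28·0.2632 + 6·0.2332 + 42·0.2068
 = 1.1872 + 7.3696 + 1.3992 + 8.6856
 = 18.6416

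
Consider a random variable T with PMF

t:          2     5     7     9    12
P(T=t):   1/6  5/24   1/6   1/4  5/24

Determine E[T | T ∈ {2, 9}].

P(T ∈ {2, 9}) = 1/6 + 1/4 = 5/12.
E[T | T ∈ {2, 9}] = [2·1/6 + 9·1/4] / (5/12)
 = 31/12 / (5/12)
 = 31/5

6.2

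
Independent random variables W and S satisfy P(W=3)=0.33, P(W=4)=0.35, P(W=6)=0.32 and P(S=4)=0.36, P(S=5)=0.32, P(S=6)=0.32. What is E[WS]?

21.3776

E[WS] = Σ_w Σ_s ws · P(W=w)P(S=s)
 = 12·0.1188 + 15·0.1056 + 18·0.1056 + 16·0.126 + 20·0.112 + 24·0.112 + 24·0.1152 + 30·0.1024 + 36·0.1024
 = 1.4256 + 1.584 + 1.9008 + 2.016 + 2.24 + 2.688 + 2.7648 + 3.072 + 3.6864
 = 21.3776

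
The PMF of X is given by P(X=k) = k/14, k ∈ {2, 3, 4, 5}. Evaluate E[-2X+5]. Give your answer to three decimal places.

-2.714

E[-2X+5] = Σ (-2x+5)·P(X=x)
 = 1·1/7 + (-1)·3/14 + (-3)·2/7 + (-5)·5/14
 = 1/7 + (-3/14) + (-6/7) + (-25/14)
 = -19/7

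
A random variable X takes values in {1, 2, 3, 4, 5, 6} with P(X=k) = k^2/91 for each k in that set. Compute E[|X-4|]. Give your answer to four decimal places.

1.2857

E[|X-4|] = Σ |x-4|·P(X=x)
 = 3·1/91 + 2·4/91 + 1·9/91 + 0·16/91 + 1·25/91 + 2·36/91
 = 3/91 + 8/91 + 9/91 + 0 + 25/91 + 72/91
 = 9/7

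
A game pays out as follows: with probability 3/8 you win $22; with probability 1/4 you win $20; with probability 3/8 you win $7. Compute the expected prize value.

E[payout] = 22·3/8 + 20·1/4 + 7·3/8
 = 33/4 + 5 + 21/8
 = 127/8

15.875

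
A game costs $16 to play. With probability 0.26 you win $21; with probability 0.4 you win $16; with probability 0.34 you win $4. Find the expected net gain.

E[payout] = 21·0.26 + 16·0.4 + 4·0.34
 = 5.46 + 6.4 + 1.36
 = 13.22
Net = 13.22 - 16 = -2.78

-2.78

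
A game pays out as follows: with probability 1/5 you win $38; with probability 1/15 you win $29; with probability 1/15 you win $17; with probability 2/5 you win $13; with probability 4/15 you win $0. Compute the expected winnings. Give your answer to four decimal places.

15.8667

E[payout] = 38·1/5 + 29·1/15 + 17·1/15 + 13·2/5 + 0·4/15
 = 38/5 + 29/15 + 17/15 + 26/5 + 0
 = 238/15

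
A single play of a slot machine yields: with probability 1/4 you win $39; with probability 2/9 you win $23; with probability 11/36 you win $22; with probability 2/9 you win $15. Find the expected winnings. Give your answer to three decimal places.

E[payout] = 39·1/4 + 23·2/9 + 22·11/36 + 15·2/9
 = 39/4 + 46/9 + 121/18 + 10/3
 = 299/12

24.917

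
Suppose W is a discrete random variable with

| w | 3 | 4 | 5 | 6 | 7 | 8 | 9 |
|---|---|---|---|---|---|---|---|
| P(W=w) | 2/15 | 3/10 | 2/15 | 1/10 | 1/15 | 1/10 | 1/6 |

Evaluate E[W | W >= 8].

P(W >= 8) = 1/10 + 1/6 = 4/15.
E[W | W >= 8] = [8·1/10 + 9·1/6] / (4/15)
 = 23/10 / (4/15)
 = 69/8

8.625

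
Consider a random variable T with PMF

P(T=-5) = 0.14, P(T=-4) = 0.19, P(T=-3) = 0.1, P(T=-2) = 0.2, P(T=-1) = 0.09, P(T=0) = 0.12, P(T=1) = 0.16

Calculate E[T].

E[T] = Σ t·P(T=t)
 = (-5)·0.14 + (-4)·0.19 + (-3)·0.1 + (-2)·0.2 + (-1)·0.09 + 0·0.12 + 1·0.16
 = (-0.7) + (-0.76) + (-0.3) + (-0.4) + (-0.09) + 0 + 0.16
 = -2.09

-2.09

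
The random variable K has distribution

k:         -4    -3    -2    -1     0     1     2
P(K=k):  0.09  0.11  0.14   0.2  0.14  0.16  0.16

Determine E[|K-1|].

2.01

E[|K-1|] = Σ |k-1|·P(K=k)
 = 5·0.09 + 4·0.11 + 3·0.14 + 2·0.2 + 1·0.14 + 0·0.16 + 1·0.16
 = 0.45 + 0.44 + 0.42 + 0.4 + 0.14 + 0 + 0.16
 = 2.01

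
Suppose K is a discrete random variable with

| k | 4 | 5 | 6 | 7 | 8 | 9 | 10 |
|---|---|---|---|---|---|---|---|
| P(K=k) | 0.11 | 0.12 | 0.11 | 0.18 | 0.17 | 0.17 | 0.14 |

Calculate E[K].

7.25

E[K] = Σ k·P(K=k)
 = 4·0.11 + 5·0.12 + 6·0.11 + 7·0.18 + 8·0.17 + 9·0.17 + 10·0.14
 = 0.44 + 0.6 + 0.66 + 1.26 + 1.36 + 1.53 + 1.4
 = 7.25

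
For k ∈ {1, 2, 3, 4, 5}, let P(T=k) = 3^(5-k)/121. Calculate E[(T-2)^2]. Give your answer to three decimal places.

E[(T-2)^2] = Σ (t-2)^2·P(T=t)
 = 1·81/121 + 0·27/121 + 1·9/121 + 4·3/121 + 9·1/121
 = 81/121 + 0 + 9/121 + 12/121 + 9/121
 = 111/121

0.917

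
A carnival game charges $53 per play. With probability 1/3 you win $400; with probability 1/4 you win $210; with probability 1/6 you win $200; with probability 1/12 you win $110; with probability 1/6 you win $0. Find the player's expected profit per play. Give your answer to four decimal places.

175.3333

E[payout] = 400·1/3 + 210·1/4 + 200·1/6 + 110·1/12 + 0·1/6
 = 400/3 + 105/2 + 100/3 + 55/6 + 0
 = 685/3
Net = 685/3 - 53 = 526/3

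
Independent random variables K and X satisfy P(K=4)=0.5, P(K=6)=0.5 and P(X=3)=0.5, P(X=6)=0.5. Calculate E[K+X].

E[K+X] = Σ_k Σ_x (k+x) · P(K=k)P(X=x)
 = 7·0.25 + 10·0.25 + 9·0.25 + 12·0.25
 = 1.75 + 2.5 + 2.25 + 3
 = 9.5

9.5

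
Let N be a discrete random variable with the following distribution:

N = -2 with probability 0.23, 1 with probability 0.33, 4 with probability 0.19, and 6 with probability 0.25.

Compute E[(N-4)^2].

12.25

E[(N-4)^2] = Σ (n-4)^2·P(N=n)
 = 36·0.23 + 9·0.33 + 0·0.19 + 4·0.25
 = 8.28 + 2.97 + 0 + 1
 = 12.25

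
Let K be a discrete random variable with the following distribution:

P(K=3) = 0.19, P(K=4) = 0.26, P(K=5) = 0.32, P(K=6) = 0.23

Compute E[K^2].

22.15

E[K^2] = Σ k^2·P(K=k)
 = 9·0.19 + 16·0.26 + 25·0.32 + 36·0.23
 = 1.71 + 4.16 + 8 + 8.28
 = 22.15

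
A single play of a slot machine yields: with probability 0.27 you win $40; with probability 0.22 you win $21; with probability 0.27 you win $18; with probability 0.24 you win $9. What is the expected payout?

E[payout] = 40·0.27 + 21·0.22 + 18·0.27 + 9·0.24
 = 10.8 + 4.62 + 4.86 + 2.16
 = 22.44

22.44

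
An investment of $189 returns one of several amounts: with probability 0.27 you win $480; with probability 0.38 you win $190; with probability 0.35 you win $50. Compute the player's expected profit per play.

E[payout] = 480·0.27 + 190·0.38 + 50·0.35
 = 129.6 + 72.2 + 17.5
 = 219.3
Net = 219.3 - 189 = 30.3

30.3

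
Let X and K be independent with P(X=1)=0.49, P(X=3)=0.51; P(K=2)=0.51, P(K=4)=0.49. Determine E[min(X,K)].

1.7599

E[min(X,K)] = Σ_x Σ_k min(x,k) · P(X=x)P(K=k)
 = 1·0.2499 + 1·0.2401 + 2·0.2601 + 3·0.2499
 = 0.2499 + 0.2401 + 0.5202 + 0.7497
 = 1.7599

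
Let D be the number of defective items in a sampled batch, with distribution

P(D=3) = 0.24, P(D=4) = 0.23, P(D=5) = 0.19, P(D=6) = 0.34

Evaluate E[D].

4.63

E[D] = Σ d·P(D=d)
 = 3·0.24 + 4·0.23 + 5·0.19 + 6·0.34
 = 0.72 + 0.92 + 0.95 + 2.04
 = 4.63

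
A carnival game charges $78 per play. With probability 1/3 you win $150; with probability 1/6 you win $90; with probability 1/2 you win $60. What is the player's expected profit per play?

E[payout] = 150·1/3 + 90·1/6 + 60·1/2
 = 50 + 15 + 30
 = 95
Net = 95 - 78 = 17

17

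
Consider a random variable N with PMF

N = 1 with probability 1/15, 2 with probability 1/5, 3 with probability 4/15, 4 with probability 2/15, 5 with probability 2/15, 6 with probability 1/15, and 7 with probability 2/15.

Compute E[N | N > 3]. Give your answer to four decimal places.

P(N > 3) = 2/15 + 2/15 + 1/15 + 2/15 = 7/15.
E[N | N > 3] = [4·2/15 + 5·2/15 + 6·1/15 + 7·2/15] / (7/15)
 = 38/15 / (7/15)
 = 38/7

5.4286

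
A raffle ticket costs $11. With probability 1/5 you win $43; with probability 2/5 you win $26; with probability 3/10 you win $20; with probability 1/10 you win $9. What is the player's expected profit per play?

14.9

E[payout] = 43·1/5 + 26·2/5 + 20·3/10 + 9·1/10
 = 43/5 + 52/5 + 6 + 9/10
 = 259/10
Net = 259/10 - 11 = 149/10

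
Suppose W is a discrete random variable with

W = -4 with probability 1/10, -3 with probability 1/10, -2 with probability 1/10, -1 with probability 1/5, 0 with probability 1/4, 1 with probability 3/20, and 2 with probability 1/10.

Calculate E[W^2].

E[W^2] = Σ w^2·P(W=w)
 = 16·1/10 + 9·1/10 + 4·1/10 + 1·1/5 + 0·1/4 + 1·3/20 + 4·1/10
 = 8/5 + 9/10 + 2/5 + 1/5 + 0 + 3/20 + 2/5
 = 73/20

3.65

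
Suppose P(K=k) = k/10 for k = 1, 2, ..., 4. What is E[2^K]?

E[2^K] = Σ 2^k·P(K=k)
 = 2·1/10 + 4·1/5 + 8·3/10 + 16·2/5
 = 1/5 + 4/5 + 12/5 + 32/5
 = 49/5

9.8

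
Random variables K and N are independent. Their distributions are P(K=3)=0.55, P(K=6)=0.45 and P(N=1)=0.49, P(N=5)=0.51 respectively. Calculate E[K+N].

E[K+N] = Σ_k Σ_n (k+n) · P(K=k)P(N=n)
 = 4·0.2695 + 8·0.2805 + 7·0.2205 + 11·0.2295
 = 1.078 + 2.244 + 1.5435 + 2.5245
 = 7.39

7.39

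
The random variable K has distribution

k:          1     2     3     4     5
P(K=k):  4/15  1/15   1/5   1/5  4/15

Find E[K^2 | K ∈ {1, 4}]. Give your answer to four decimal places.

7.4286

P(K ∈ {1, 4}) = 4/15 + 1/5 = 7/15.
E[K^2 | K ∈ {1, 4}] = [1·4/15 + 16·1/5] / (7/15)
 = 52/15 / (7/15)
 = 52/7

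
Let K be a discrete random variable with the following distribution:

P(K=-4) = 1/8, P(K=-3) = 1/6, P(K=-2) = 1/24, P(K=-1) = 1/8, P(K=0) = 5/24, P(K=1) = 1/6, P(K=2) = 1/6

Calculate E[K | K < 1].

-1.8125

P(K < 1) = 1/8 + 1/6 + 1/24 + 1/8 + 5/24 = 2/3.
E[K | K < 1] = [(-4)·1/8 + (-3)·1/6 + (-2)·1/24 + (-1)·1/8 + 0·5/24] / (2/3)
 = -29/24 / (2/3)
 = -29/16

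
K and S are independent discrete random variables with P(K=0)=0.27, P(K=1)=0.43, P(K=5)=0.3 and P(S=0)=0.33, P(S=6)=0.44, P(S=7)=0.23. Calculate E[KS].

E[KS] = Σ_k Σ_s ks · P(K=k)P(S=s)
 = 0·0.0891 + 0·0.1188 + 0·0.0621 + 0·0.1419 + 6·0.1892 + 7·0.0989 + 0·0.099 + 30·0.132 + 35·0.069
 = 0 + 0 + 0 + 0 + 1.1352 + 0.6923 + 0 + 3.96 + 2.415
 = 8.2025

8.2025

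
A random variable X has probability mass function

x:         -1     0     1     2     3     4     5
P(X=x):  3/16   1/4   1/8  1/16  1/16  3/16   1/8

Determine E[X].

1.625

E[X] = Σ x·P(X=x)
 = (-1)·3/16 + 0·1/4 + 1·1/8 + 2·1/16 + 3·1/16 + 4·3/16 + 5·1/8
 = (-3/16) + 0 + 1/8 + 1/8 + 3/16 + 3/4 + 5/8
 = 13/8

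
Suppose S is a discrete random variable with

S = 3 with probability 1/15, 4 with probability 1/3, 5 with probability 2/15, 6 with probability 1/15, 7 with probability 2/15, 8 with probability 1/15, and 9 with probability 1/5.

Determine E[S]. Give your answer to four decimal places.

E[S] = Σ s·P(S=s)
 = 3·1/15 + 4·1/3 + 5·2/15 + 6·1/15 + 7·2/15 + 8·1/15 + 9·1/5
 = 1/5 + 4/3 + 2/3 + 2/5 + 14/15 + 8/15 + 9/5
 = 88/15

5.8667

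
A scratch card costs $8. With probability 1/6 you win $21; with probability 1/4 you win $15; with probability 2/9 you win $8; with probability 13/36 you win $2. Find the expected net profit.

E[payout] = 21·1/6 + 15·1/4 + 8·2/9 + 2·13/36
 = 7/2 + 15/4 + 16/9 + 13/18
 = 39/4
Net = 39/4 - 8 = 7/4

1.75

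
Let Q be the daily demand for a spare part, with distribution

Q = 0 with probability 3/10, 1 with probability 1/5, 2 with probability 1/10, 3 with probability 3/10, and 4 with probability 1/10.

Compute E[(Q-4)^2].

E[(Q-4)^2] = Σ (q-4)^2·P(Q=q)
 = 16·3/10 + 9·1/5 + 4·1/10 + 1·3/10 + 0·1/10
 = 24/5 + 9/5 + 2/5 + 3/10 + 0
 = 73/10

7.3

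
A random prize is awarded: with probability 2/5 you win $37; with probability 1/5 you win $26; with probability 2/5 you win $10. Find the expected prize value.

E[payout] = 37·2/5 + 26·1/5 + 10·2/5
 = 74/5 + 26/5 + 4
 = 24

24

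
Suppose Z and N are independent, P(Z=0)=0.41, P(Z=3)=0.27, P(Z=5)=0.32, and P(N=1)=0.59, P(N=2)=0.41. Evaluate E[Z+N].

E[Z+N] = Σ_z Σ_n (z+n) · P(Z=z)P(N=n)
 = 1·0.2419 + 2·0.1681 + 4·0.1593 + 5·0.1107 + 6·0.1888 + 7·0.1312
 = 0.2419 + 0.3362 + 0.6372 + 0.5535 + 1.1328 + 0.9184
 = 3.82

3.82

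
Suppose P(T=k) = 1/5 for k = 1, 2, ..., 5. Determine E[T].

3

E[T] = Σ t·P(T=t)
 = 1·1/5 + 2·1/5 + 3·1/5 + 4·1/5 + 5·1/5
 = 1/5 + 2/5 + 3/5 + 4/5 + 1
 = 3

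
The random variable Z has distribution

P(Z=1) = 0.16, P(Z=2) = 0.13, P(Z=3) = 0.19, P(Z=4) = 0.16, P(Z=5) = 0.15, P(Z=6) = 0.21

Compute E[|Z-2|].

E[|Z-2|] = Σ |z-2|·P(Z=z)
 = 1·0.16 + 0·0.13 + 1·0.19 + 2·0.16 + 3·0.15 + 4·0.21
 = 0.16 + 0 + 0.19 + 0.32 + 0.45 + 0.84
 = 1.96

1.96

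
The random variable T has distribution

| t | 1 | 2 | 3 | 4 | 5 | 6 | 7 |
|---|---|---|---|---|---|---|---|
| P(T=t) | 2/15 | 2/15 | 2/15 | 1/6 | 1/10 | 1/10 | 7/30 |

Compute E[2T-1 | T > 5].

P(T > 5) = 1/10 + 7/30 = 1/3.
E[2T-1 | T > 5] = [11·1/10 + 13·7/30] / (1/3)
 = 62/15 / (1/3)
 = 62/5

12.4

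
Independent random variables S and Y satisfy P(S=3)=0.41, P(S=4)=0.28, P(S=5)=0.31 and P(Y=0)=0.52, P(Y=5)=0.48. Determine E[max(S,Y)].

E[max(S,Y)] = Σ_s Σ_y max(s,y) · P(S=s)P(Y=y)
 = 3·0.2132 + 5·0.1968 + 4·0.1456 + 5·0.1344 + 5·0.1612 + 5·0.1488
 = 0.6396 + 0.984 + 0.5824 + 0.672 + 0.806 + 0.744
 = 4.428

4.428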